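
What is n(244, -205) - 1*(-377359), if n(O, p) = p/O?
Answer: 92075391/244 ≈ 3.7736e+5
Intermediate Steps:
n(244, -205) - 1*(-377359) = -205/244 - 1*(-377359) = -205*1/244 + 377359 = -205/244 + 377359 = 92075391/244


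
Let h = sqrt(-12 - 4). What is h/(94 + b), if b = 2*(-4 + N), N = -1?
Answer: I/21 ≈ 0.047619*I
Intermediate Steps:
b = -10 (b = 2*(-4 - 1) = 2*(-5) = -10)
h = 4*I (h = sqrt(-16) = 4*I ≈ 4.0*I)
h/(94 + b) = (4*I)/(94 - 10) = (4*I)/84 = I/21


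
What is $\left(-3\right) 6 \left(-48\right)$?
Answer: $864$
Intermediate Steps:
$\left(-3\right) 6 \left(-48\right) = \left(-18\right) \left(-48\right) = 864$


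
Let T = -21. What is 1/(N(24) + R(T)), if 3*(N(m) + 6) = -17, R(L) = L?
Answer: -3/98 ≈ -0.030612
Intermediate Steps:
N(m) = -35/3 (N(m) = -6 + (⅓)*(-17) = -6 - 17/3 = -35/3)
1/(N(24) + R(T)) = 1/(-35/3 - 21) = 1/(-98/3) = -3/98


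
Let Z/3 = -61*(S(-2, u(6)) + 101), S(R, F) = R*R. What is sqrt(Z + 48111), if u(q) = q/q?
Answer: 4*sqrt(1806) ≈ 169.99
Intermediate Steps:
u(q) = 1
S(R, F) = R**2
Z = -19215 (Z = 3*(-61*((-2)**2 + 101)) = 3*(-61*(4 + 101)) = 3*(-61*105) = 3*(-6405) = -19215)
sqrt(Z + 48111) = sqrt(-19215 + 48111) = sqrt(28896) = 4*sqrt(1806)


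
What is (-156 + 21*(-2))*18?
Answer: -3564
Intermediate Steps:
(-156 + 21*(-2))*18 = (-156 - 42)*18 = -198*18 = -3564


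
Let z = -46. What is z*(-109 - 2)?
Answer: 5106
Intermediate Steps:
z*(-109 - 2) = -46*(-109 - 2) = -46*(-111) = 5106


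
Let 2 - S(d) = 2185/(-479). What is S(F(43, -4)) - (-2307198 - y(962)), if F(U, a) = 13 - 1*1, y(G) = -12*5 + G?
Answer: 1105583043/479 ≈ 2.3081e+6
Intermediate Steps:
y(G) = -60 + G
F(U, a) = 12 (F(U, a) = 13 - 1 = 12)
S(d) = 3143/479 (S(d) = 2 - 2185/(-479) = 2 - 2185*(-1)/479 = 2 - 1*(-2185/479) = 2 + 2185/479 = 3143/479)
S(F(43, -4)) - (-2307198 - y(962)) = 3143/479 - (-2307198 - (-60 + 962)) = 3143/479 - (-2307198 - 1*902) = 3143/479 - (-2307198 - 902) = 3143/479 - 1*(-2308100) = 3143/479 + 2308100 = 1105583043/479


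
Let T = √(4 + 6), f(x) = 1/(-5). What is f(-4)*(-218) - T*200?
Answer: 218/5 - 200*√10 ≈ -588.86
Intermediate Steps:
f(x) = -⅕
T = √10 ≈ 3.1623
f(-4)*(-218) - T*200 = -⅕*(-218) - √10*200 = 218/5 - 200*√10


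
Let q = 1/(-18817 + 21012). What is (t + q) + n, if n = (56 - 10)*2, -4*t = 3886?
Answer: -3861003/4390 ≈ -879.50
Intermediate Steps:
t = -1943/2 (t = -¼*3886 = -1943/2 ≈ -971.50)
q = 1/2195 ≈ 0.00045558
n = 92 (n = 46*2 = 92)
(t + q) + n = (-1943/2 + 1/2195) + 92 = -4264883/4390 + 92 = -3861003/4390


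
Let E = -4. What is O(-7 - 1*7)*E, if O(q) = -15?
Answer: 60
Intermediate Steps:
O(-7 - 1*7)*E = -15*(-4) = 60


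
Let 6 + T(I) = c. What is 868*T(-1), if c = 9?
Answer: 2604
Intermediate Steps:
T(I) = 3 (T(I) = -6 + 9 = 3)
868*T(-1) = 868*3 = 2604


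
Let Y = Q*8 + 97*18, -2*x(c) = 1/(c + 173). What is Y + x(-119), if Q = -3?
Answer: 185975/108 ≈ 1722.0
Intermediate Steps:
x(c) = -1/(2*(173 + c)) (x(c) = -1/(2*(c + 173)) = -1/(2*(173 + c)))
Y = 1722 (Y = -3*8 + 97*18 = -24 + 1746 = 1722)
Y + x(-119) = 1722 - 1/(346 + 2*(-119)) = 1722 - 1/(346 - 238) = 1722 - 1/108 = 185975/108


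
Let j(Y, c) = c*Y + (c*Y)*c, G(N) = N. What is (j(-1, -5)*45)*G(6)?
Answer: -5400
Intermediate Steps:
j(Y, c) = Y*c + Y*c² (j(Y, c) = Y*c + (Y*c)*c = Y*c + Y*c²)
(j(-1, -5)*45)*G(6) = (-1*(-5)*(1 - 5)*45)*6 = (-1*(-5)*(-4)*45)*6 = -20*45*6 = -900*6 = -5400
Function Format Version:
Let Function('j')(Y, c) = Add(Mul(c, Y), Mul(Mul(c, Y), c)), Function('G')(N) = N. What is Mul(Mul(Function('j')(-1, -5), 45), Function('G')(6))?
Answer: -5400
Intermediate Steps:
Function('j')(Y, c) = Add(Mul(Y, c), Mul(Y, Pow(c, 2))) (Function('j')(Y, c) = Add(Mul(Y, c), Mul(Mul(Y, c), c)) = Add(Mul(Y, c), Mul(Y, Pow(c, 2))))
Mul(Mul(Function('j')(-1, -5), 45), Function('G')(6)) = Mul(Mul(Mul(-1, -5, Add(1, -5)), 45), 6) = Mul(Mul(Mul(-1, -5, -4), 45), 6) = Mul(Mul(-20, 45), 6) = Mul(-900, 6) = -5400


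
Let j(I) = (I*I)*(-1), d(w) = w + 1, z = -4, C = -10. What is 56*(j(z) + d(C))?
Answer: -1400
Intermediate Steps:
d(w) = 1 + w
j(I) = -I**2 (j(I) = I**2*(-1) = -I**2)
56*(j(z) + d(C)) = 56*(-1*(-4)**2 + (1 - 10)) = 56*(-1*16 - 9) = 56*(-16 - 9) = 56*(-25) = -1400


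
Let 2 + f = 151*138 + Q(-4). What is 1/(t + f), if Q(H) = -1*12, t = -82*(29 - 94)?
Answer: 1/26154 ≈ 3.8235e-5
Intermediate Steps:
t = 5330 (t = -82*(-65) = 5330)
Q(H) = -12
f = 20824 (f = -2 + (151*138 - 12) = -2 + (20838 - 12) = -2 + 20826 = 20824)
1/(t + f) = 1/(5330 + 20824) = 1/26154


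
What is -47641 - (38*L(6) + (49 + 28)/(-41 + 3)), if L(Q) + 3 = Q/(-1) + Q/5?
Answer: -8995089/190 ≈ -47343.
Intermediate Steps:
L(Q) = -3 - 4*Q/5 (L(Q) = -3 + (Q/(-1) + Q/5) = -3 + (Q*(-1) + Q*(⅕)) = -3 + (-Q + Q/5) = -3 - 4*Q/5)
-47641 - (38*L(6) + (49 + 28)/(-41 + 3)) = -47641 - (38*(-3 - ⅘*6) + (49 + 28)/(-41 + 3)) = -47641 - (38*(-3 - 24/5) + 77/(-38)) = -47641 - (38*(-39/5) + 77*(-1/38)) = -47641 - (-1482/5 - 77/38) = -47641 - 1*(-56701/190) = -47641 + 56701/190 = -8995089/190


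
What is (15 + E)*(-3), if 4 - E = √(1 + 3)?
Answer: -51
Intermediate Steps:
E = 2 (E = 4 - √(1 + 3) = 4 - √4 = 4 - 1*2 = 4 - 2 = 2)
(15 + E)*(-3) = (15 + 2)*(-3) = 17*(-3) = -51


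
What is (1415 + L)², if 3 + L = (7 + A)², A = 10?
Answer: 2893401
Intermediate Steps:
L = 286 (L = -3 + (7 + 10)² = -3 + 17² = -3 + 289 = 286)
(1415 + L)² = (1415 + 286)² = 1701² = 2893401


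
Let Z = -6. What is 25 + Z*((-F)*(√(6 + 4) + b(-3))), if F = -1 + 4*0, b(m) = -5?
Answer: 55 - 6*√10 ≈ 36.026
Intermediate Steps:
F = -1 (F = -1 + 0 = -1)
25 + Z*((-F)*(√(6 + 4) + b(-3))) = 25 - 6*(-1*(-1))*(√(6 + 4) - 5) = 25 - 6*(√10 - 5) = 25 - 6*(-5 + √10) = 25 + (30 - 6*√10) = 55 - 6*√10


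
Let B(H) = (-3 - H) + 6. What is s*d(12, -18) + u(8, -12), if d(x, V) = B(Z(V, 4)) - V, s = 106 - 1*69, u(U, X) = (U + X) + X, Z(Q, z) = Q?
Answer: 1427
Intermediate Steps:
u(U, X) = U + 2*X
s = 37 (s = 106 - 69 = 37)
B(H) = 3 - H
d(x, V) = 3 - 2*V (d(x, V) = (3 - V) - V = 3 - 2*V)
s*d(12, -18) + u(8, -12) = 37*(3 - 2*(-18)) + (8 + 2*(-12)) = 37*(3 + 36) + (8 - 24) = 37*39 - 16 = 1443 - 16 = 1427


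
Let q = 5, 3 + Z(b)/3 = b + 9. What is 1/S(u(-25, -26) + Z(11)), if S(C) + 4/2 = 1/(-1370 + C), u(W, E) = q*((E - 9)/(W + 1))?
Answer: -31481/62986 ≈ -0.49981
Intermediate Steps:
Z(b) = 18 + 3*b (Z(b) = -9 + 3*(b + 9) = -9 + 3*(9 + b) = -9 + (27 + 3*b) = 18 + 3*b)
u(W, E) = 5*(-9 + E)/(1 + W) (u(W, E) = 5*((E - 9)/(W + 1)) = 5*((-9 + E)/(1 + W)) = 5*(-9 + E)/(1 + W))
S(C) = -2 + 1/(-1370 + C)
1/S(u(-25, -26) + Z(11)) = 1/((2741 - 2*(5*(-9 - 26)/(1 - 25) + (18 + 3*11)))/(-1370 + (5*(-9 - 26)/(1 - 25) + (18 + 3*11)))) = 1/((2741 - 2*(5*(-35)/(-24) + (18 + 33)))/(-1370 + (5*(-35)/(-24) + (18 + 33)))) = 1/((2741 - 2*(5*(-1/24)*(-35) + 51))/(-1370 + (5*(-1/24)*(-35) + 51))) = 1/((2741 - 2*(175/24 + 51))/(-1370 + (175/24 + 51))) = 1/((2741 - 2*1399/24)/(-1370 + 1399/24)) = 1/((2741 - 1399/12)/(-31481/24)) = 1/(-24/31481*31493/12) = 1/(-62986/31481) = -31481/62986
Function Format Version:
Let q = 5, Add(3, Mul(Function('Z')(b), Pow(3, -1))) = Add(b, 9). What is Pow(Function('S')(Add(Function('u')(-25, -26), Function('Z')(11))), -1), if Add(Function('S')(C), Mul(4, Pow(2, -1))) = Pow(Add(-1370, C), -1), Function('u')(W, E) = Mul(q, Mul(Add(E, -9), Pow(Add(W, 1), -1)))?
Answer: Rational(-31481, 62986) ≈ -0.49981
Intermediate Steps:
Function('Z')(b) = Add(18, Mul(3, b)) (Function('Z')(b) = Add(-9, Mul(3, Add(b, 9))) = Add(-9, Mul(3, Add(9, b))) = Add(-9, Add(27, Mul(3, b))) = Add(18, Mul(3, b)))
Function('u')(W, E) = Mul(5, Pow(Add(1, W), -1), Add(-9, E)) (Function('u')(W, E) = Mul(5, Mul(Add(E, -9), Pow(Add(W, 1), -1))) = Mul(5, Mul(Add(-9, E), Pow(Add(1, W), -1))) = Mul(5, Mul(Pow(Add(1, W), -1), Add(-9, E))) = Mul(5, Pow(Add(1, W), -1), Add(-9, E)))
Function('S')(C) = Add(-2, Pow(Add(-1370, C), -1))
Pow(Function('S')(Add(Function('u')(-25, -26), Function('Z')(11))), -1) = Pow(Mul(Pow(Add(-1370, Add(Mul(5, Pow(Add(1, -25), -1), Add(-9, -26)), Add(18, Mul(3, 11)))), -1), Add(2741, Mul(-2, Add(Mul(5, Pow(Add(1, -25), -1), Add(-9, -26)), Add(18, Mul(3, 11)))))), -1) = Pow(Mul(Pow(Add(-1370, Add(Mul(5, Pow(-24, -1), -35), Add(18, 33))), -1), Add(2741, Mul(-2, Add(Mul(5, Pow(-24, -1), -35), Add(18, 33))))), -1) = Pow(Mul(Pow(Add(-1370, Add(Mul(5, Rational(-1, 24), -35), 51)), -1), Add(2741, Mul(-2, Add(Mul(5, Rational(-1, 24), -35), 51)))), -1) = Pow(Mul(Pow(Add(-1370, Add(Rational(175, 24), 51)), -1), Add(2741, Mul(-2, Add(Rational(175, 24), 51)))), -1) = Pow(Mul(Pow(Add(-1370, Rational(1399, 24)), -1), Add(2741, Mul(-2, Rational(1399, 24)))), -1) = Pow(Mul(Pow(Rational(-31481, 24), -1), Add(2741, Rational(-1399, 12))), -1) = Pow(Mul(Rational(-24, 31481), Rational(31493, 12)), -1) = Pow(Rational(-62986, 31481), -1) = Rational(-31481, 62986)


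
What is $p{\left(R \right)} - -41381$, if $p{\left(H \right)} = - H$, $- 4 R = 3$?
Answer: $\frac{165527}{4} \approx 41382.0$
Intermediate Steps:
$R = - \frac{3}{4}$ ($R = \left(- \frac{1}{4}\right) 3 = - \frac{3}{4} \approx -0.75$)
$p{\left(R \right)} - -41381 = \left(-1\right) \left(- \frac{3}{4}\right) - -41381 = \frac{3}{4} + 41381 = \frac{165527}{4}$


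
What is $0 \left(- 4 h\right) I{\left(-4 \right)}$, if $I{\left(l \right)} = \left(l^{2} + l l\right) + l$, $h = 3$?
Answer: $0$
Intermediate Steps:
$I{\left(l \right)} = l + 2 l^{2}$ ($I{\left(l \right)} = \left(l^{2} + l^{2}\right) + l = 2 l^{2} + l = l + 2 l^{2}$)
$0 \left(- 4 h\right) I{\left(-4 \right)} = 0 \left(\left(-4\right) 3\right) \left(- 4 \left(1 + 2 \left(-4\right)\right)\right) = 0 \left(-12\right) \left(- 4 \left(1 - 8\right)\right) = 0 \left(\left(-4\right) \left(-7\right)\right) = 0 \cdot 28 = 0$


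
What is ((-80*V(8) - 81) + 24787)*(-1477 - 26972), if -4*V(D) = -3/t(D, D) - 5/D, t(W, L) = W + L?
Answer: -2809594791/4 ≈ -7.0240e+8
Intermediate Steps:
t(W, L) = L + W
V(D) = 13/(8*D) (V(D) = -(-3/(D + D) - 5/D)/4 = -(-3*1/(2*D) - 5/D)/4 = -(-3/(2*D) - 5/D)/4 = -(-13)/(8*D) = 13/(8*D))
((-80*V(8) - 81) + 24787)*(-1477 - 26972) = ((-130/8 - 81) + 24787)*(-1477 - 26972) = ((-130/8 - 81) + 24787)*(-28449) = ((-80*13/64 - 81) + 24787)*(-28449) = ((-65/4 - 81) + 24787)*(-28449) = (-389/4 + 24787)*(-28449) = (98759/4)*(-28449) = -2809594791/4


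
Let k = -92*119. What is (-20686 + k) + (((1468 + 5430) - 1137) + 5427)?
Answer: -20446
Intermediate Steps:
k = -10948
(-20686 + k) + (((1468 + 5430) - 1137) + 5427) = (-20686 - 10948) + (((1468 + 5430) - 1137) + 5427) = -31634 + ((6898 - 1137) + 5427) = -31634 + (5761 + 5427) = -31634 + 11188 = -20446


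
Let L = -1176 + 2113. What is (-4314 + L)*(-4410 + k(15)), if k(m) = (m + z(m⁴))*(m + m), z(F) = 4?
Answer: 12967680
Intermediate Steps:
L = 937
k(m) = 2*m*(4 + m) (k(m) = (m + 4)*(m + m) = (4 + m)*(2*m) = 2*m*(4 + m))
(-4314 + L)*(-4410 + k(15)) = (-4314 + 937)*(-4410 + 2*15*(4 + 15)) = -3377*(-4410 + 2*15*19) = -3377*(-4410 + 570) = -3377*(-3840) = 12967680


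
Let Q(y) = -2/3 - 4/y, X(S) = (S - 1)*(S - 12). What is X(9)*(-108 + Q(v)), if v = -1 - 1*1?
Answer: 2560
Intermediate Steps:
v = -2 (v = -1 - 1 = -2)
X(S) = (-1 + S)*(-12 + S)
Q(y) = -⅔ - 4/y (Q(y) = -2*⅓ - 4/y = -⅔ - 4/y)
X(9)*(-108 + Q(v)) = (12 + 9² - 13*9)*(-108 + (-⅔ - 4/(-2))) = (12 + 81 - 117)*(-108 + (-⅔ - 4*(-½))) = -24*(-108 + (-⅔ + 2)) = -24*(-108 + 4/3) = -24*(-320/3) = 2560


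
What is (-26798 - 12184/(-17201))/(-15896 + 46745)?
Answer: -21949534/25268269 ≈ -0.86866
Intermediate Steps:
(-26798 - 12184/(-17201))/(-15896 + 46745) = (-26798 - 12184*(-1/17201))/30849 = (-26798 + 12184/17201)*(1/30849) = -460940214/17201*1/30849 = -21949534/25268269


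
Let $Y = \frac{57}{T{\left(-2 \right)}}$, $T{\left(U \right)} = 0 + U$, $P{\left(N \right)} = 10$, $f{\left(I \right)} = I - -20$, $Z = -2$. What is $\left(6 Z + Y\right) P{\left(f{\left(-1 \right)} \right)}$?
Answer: $-405$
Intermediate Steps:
$f{\left(I \right)} = 20 + I$ ($f{\left(I \right)} = I + 20 = 20 + I$)
$T{\left(U \right)} = U$
$Y = - \frac{57}{2}$ ($Y = \frac{57}{-2} = 57 \left(- \frac{1}{2}\right) = - \frac{57}{2} \approx -28.5$)
$\left(6 Z + Y\right) P{\left(f{\left(-1 \right)} \right)} = \left(6 \left(-2\right) - \frac{57}{2}\right) 10 = \left(-12 - \frac{57}{2}\right) 10 = \left(- \frac{81}{2}\right) 10 = -405$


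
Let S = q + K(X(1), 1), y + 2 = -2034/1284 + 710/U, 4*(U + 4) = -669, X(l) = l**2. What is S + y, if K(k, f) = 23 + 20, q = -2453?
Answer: -70883011/29318 ≈ -2417.7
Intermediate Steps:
U = -685/4 (U = -4 + (1/4)*(-669) = -4 - 669/4 = -685/4 ≈ -171.25)
K(k, f) = 43
y = -226631/29318 (y = -2 + (-2034/1284 + 710/(-685/4)) = -2 + (-2034*1/1284 + 710*(-4/685)) = -2 + (-339/214 - 568/137) = -2 - 167995/29318 = -226631/29318 ≈ -7.7301)
S = -2410 (S = -2453 + 43 = -2410)
S + y = -2410 - 226631/29318 = -70883011/29318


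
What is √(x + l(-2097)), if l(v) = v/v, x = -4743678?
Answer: I*√4743677 ≈ 2178.0*I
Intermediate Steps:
l(v) = 1
√(x + l(-2097)) = √(-4743678 + 1) = √(-4743677) = I*√4743677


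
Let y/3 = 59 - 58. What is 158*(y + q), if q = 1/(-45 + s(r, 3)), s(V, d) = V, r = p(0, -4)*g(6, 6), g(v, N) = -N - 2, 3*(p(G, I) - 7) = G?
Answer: 47716/101 ≈ 472.44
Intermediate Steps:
p(G, I) = 7 + G/3
g(v, N) = -2 - N
r = -56 (r = (7 + (⅓)*0)*(-2 - 1*6) = (7 + 0)*(-2 - 6) = 7*(-8) = -56)
y = 3 (y = 3*(59 - 58) = 3*1 = 3)
q = -1/101 (q = 1/(-45 - 56) = 1/(-101) = -1/101 ≈ -0.0099010)
158*(y + q) = 158*(3 - 1/101) = 158*(302/101) = 47716/101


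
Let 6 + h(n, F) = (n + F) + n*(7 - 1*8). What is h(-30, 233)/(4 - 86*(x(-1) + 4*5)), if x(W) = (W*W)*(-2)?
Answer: -227/1544 ≈ -0.14702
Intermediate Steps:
x(W) = -2*W² (x(W) = W²*(-2) = -2*W²)
h(n, F) = -6 + F (h(n, F) = -6 + ((n + F) + n*(7 - 1*8)) = -6 + ((F + n) + n*(7 - 8)) = -6 + ((F + n) + n*(-1)) = -6 + ((F + n) - n) = -6 + F)
h(-30, 233)/(4 - 86*(x(-1) + 4*5)) = (-6 + 233)/(4 - 86*(-2*(-1)² + 4*5)) = 227/(4 - 86*(-2*1 + 20)) = 227/(4 - 86*(-2 + 20)) = 227/(4 - 86*18) = 227/(4 - 1548) = 227/(-1544) = 227*(-1/1544) = -227/1544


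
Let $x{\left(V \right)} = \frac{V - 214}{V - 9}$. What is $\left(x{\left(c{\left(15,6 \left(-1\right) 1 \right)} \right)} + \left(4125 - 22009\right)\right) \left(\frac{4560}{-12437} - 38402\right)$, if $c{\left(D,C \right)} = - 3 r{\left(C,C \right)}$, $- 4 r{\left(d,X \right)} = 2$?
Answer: $\frac{25584147404678}{37311} \approx 6.857 \cdot 10^{8}$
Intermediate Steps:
$r{\left(d,X \right)} = - \frac{1}{2}$ ($r{\left(d,X \right)} = \left(- \frac{1}{4}\right) 2 = - \frac{1}{2}$)
$c{\left(D,C \right)} = \frac{3}{2}$ ($c{\left(D,C \right)} = \left(-3\right) \left(- \frac{1}{2}\right) = \frac{3}{2}$)
$x{\left(V \right)} = \frac{-214 + V}{-9 + V}$
$\left(x{\left(c{\left(15,6 \left(-1\right) 1 \right)} \right)} + \left(4125 - 22009\right)\right) \left(\frac{4560}{-12437} - 38402\right) = \left(\frac{-214 + \frac{3}{2}}{-9 + \frac{3}{2}} + \left(4125 - 22009\right)\right) \left(\frac{4560}{-12437} - 38402\right) = \left(\frac{1}{- \frac{15}{2}} \left(- \frac{425}{2}\right) + \left(4125 - 22009\right)\right) \left(4560 \left(- \frac{1}{12437}\right) - 38402\right) = \left(\left(- \frac{2}{15}\right) \left(- \frac{425}{2}\right) - 17884\right) \left(- \frac{4560}{12437} - 38402\right) = \left(\frac{85}{3} - 17884\right) \left(- \frac{477610234}{12437}\right) = \left(- \frac{53567}{3}\right) \left(- \frac{477610234}{12437}\right) = \frac{25584147404678}{37311}$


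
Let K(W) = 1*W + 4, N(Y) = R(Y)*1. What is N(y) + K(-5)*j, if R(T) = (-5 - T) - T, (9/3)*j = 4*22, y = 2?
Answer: -115/3 ≈ -38.333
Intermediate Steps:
j = 88/3 (j = (4*22)/3 = (1/3)*88 = 88/3 ≈ 29.333)
R(T) = -5 - 2*T
N(Y) = -5 - 2*Y (N(Y) = (-5 - 2*Y)*1 = -5 - 2*Y)
K(W) = 4 + W (K(W) = W + 4 = 4 + W)
N(y) + K(-5)*j = (-5 - 2*2) + (4 - 5)*(88/3) = (-5 - 4) - 1*88/3 = -9 - 88/3 = -115/3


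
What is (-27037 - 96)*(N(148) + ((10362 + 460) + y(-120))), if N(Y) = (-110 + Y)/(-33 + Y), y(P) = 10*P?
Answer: -30024509544/115 ≈ -2.6108e+8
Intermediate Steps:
N(Y) = (-110 + Y)/(-33 + Y)
(-27037 - 96)*(N(148) + ((10362 + 460) + y(-120))) = (-27037 - 96)*((-110 + 148)/(-33 + 148) + ((10362 + 460) + 10*(-120))) = -27133*(38/115 + (10822 - 1200)) = -27133*((1/115)*38 + 9622) = -27133*(38/115 + 9622) = -27133*1106568/115 = -30024509544/115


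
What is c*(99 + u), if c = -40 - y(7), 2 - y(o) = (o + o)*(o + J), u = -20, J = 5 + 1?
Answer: 11060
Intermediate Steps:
J = 6
y(o) = 2 - 2*o*(6 + o) (y(o) = 2 - (o + o)*(o + 6) = 2 - 2*o*(6 + o))
c = 140 (c = -40 - (2 - 12*7 - 2*7**2) = -40 - (2 - 84 - 2*49) = -40 - (2 - 84 - 98) = -40 - 1*(-180) = -40 + 180 = 140)
c*(99 + u) = 140*(99 - 20) = 140*79 = 11060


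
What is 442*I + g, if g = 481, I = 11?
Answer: 5343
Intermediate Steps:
442*I + g = 442*11 + 481 = 4862 + 481 = 5343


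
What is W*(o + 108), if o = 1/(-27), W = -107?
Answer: -311905/27 ≈ -11552.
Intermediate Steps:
o = -1/27 ≈ -0.037037
W*(o + 108) = -107*(-1/27 + 108) = -107*2915/27 = -311905/27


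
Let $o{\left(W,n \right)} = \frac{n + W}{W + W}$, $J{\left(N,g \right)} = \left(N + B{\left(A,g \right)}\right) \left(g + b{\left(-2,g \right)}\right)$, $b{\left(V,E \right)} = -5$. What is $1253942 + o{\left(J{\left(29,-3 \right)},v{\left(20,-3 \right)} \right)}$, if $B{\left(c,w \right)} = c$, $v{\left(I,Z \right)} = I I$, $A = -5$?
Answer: $\frac{30094595}{24} \approx 1.2539 \cdot 10^{6}$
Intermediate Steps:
$v{\left(I,Z \right)} = I^{2}$
$J{\left(N,g \right)} = \left(-5 + N\right) \left(-5 + g\right)$ ($J{\left(N,g \right)} = \left(N - 5\right) \left(g - 5\right) = \left(-5 + N\right) \left(-5 + g\right)$)
$o{\left(W,n \right)} = \frac{W + n}{2 W}$
$1253942 + o{\left(J{\left(29,-3 \right)},v{\left(20,-3 \right)} \right)} = 1253942 + \frac{\left(25 - 145 - -15 + 29 \left(-3\right)\right) + 20^{2}}{2 \left(25 - 145 - -15 + 29 \left(-3\right)\right)} = 1253942 + \frac{\left(25 - 145 + 15 - 87\right) + 400}{2 \left(25 - 145 + 15 - 87\right)} = 1253942 + \frac{-192 + 400}{2 \left(-192\right)} = 1253942 + \frac{1}{2} \left(- \frac{1}{192}\right) 208 = 1253942 - \frac{13}{24} = \frac{30094595}{24}$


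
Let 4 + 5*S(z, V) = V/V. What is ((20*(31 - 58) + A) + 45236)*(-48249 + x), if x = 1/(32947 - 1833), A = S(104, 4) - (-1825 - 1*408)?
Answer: -35224911893517/15557 ≈ -2.2642e+9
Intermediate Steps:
S(z, V) = -⅗ (S(z, V) = -⅘ + (V/V)/5 = -⅘ + (⅕)*1 = -⅘ + ⅕ = -⅗)
A = 11162/5 (A = -⅗ - (-1825 - 1*408) = -⅗ - (-1825 - 408) = -⅗ - 1*(-2233) = -⅗ + 2233 = 11162/5 ≈ 2232.4)
x = 1/31114 ≈ 3.2140e-5
((20*(31 - 58) + A) + 45236)*(-48249 + x) = ((20*(31 - 58) + 11162/5) + 45236)*(-48249 + 1/31114) = ((20*(-27) + 11162/5) + 45236)*(-1501219385/31114) = ((-540 + 11162/5) + 45236)*(-1501219385/31114) = (8462/5 + 45236)*(-1501219385/31114) = (234642/5)*(-1501219385/31114) = -35224911893517/15557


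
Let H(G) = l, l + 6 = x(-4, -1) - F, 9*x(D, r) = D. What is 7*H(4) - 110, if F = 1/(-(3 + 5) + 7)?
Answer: -1333/9 ≈ -148.11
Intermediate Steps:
x(D, r) = D/9
F = -1 (F = 1/(-1*8 + 7) = 1/(-8 + 7) = 1/(-1) = -1)
l = -49/9 (l = -6 + ((1/9)*(-4) - 1*(-1)) = -6 + (-4/9 + 1) = -6 + 5/9 = -49/9 ≈ -5.4444)
H(G) = -49/9
7*H(4) - 110 = 7*(-49/9) - 110 = -343/9 - 110 = -1333/9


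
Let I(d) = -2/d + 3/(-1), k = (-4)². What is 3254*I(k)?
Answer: -40675/4 ≈ -10169.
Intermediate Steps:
k = 16
I(d) = -3 - 2/d (I(d) = -2/d + 3*(-1) = -2/d - 3 = -3 - 2/d)
3254*I(k) = 3254*(-3 - 2/16) = 3254*(-3 - 2*1/16) = 3254*(-3 - ⅛) = 3254*(-25/8) = -40675/4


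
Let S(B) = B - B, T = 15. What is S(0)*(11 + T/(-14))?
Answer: 0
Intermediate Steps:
S(B) = 0
S(0)*(11 + T/(-14)) = 0*(11 + 15/(-14)) = 0*(11 + 15*(-1/14)) = 0*(11 - 15/14) = 0*(139/14) = 0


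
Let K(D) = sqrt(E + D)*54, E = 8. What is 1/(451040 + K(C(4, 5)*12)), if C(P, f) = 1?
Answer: 5638/2542962791 - 27*sqrt(5)/50859255820 ≈ 2.2159e-6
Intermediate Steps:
K(D) = 54*sqrt(8 + D) (K(D) = sqrt(8 + D)*54 = 54*sqrt(8 + D))
1/(451040 + K(C(4, 5)*12)) = 1/(451040 + 54*sqrt(8 + 1*12)) = 1/(451040 + 54*sqrt(8 + 12)) = 1/(451040 + 54*sqrt(20)) = 1/(451040 + 54*(2*sqrt(5))) = 1/(451040 + 108*sqrt(5))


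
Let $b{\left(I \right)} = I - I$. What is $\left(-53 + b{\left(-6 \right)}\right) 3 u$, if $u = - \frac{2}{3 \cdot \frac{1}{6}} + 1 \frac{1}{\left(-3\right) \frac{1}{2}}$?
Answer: $742$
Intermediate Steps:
$u = - \frac{14}{3}$ ($u = - \frac{2}{3 \cdot \frac{1}{6}} + 1 \frac{1}{\left(-3\right) \frac{1}{2}} = - 2 \frac{1}{\frac{1}{2}} + 1 \frac{1}{- \frac{3}{2}} = \left(-2\right) 2 + 1 \left(- \frac{2}{3}\right) = -4 - \frac{2}{3} = - \frac{14}{3} \approx -4.6667$)
$b{\left(I \right)} = 0$
$\left(-53 + b{\left(-6 \right)}\right) 3 u = \left(-53 + 0\right) 3 \left(- \frac{14}{3}\right) = \left(-53\right) \left(-14\right) = 742$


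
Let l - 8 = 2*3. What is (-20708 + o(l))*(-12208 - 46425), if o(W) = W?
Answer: 1213351302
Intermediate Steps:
l = 14 (l = 8 + 2*3 = 8 + 6 = 14)
(-20708 + o(l))*(-12208 - 46425) = (-20708 + 14)*(-12208 - 46425) = -20694*(-58633) = 1213351302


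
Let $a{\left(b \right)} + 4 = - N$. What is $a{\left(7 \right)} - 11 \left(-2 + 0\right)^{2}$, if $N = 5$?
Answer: $-53$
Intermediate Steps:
$a{\left(b \right)} = -9$ ($a{\left(b \right)} = -4 - 5 = -9$)
$a{\left(7 \right)} - 11 \left(-2 + 0\right)^{2} = -9 - 11 \left(-2 + 0\right)^{2} = -9 - 11 \left(-2\right)^{2} = -9 - 44 = -53$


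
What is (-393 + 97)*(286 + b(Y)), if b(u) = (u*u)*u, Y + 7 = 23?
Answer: -1297072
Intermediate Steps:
Y = 16 (Y = -7 + 23 = 16)
b(u) = u**3 (b(u) = u**2*u = u**3)
(-393 + 97)*(286 + b(Y)) = (-393 + 97)*(286 + 16**3) = -296*(286 + 4096) = -296*4382 = -1297072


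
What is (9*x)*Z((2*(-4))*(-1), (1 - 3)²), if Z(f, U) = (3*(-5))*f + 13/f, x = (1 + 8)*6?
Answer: -230121/4 ≈ -57530.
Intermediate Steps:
x = 54 (x = 9*6 = 54)
Z(f, U) = -15*f + 13/f
(9*x)*Z((2*(-4))*(-1), (1 - 3)²) = (9*54)*(-15*2*(-4)*(-1) + 13/(((2*(-4))*(-1)))) = 486*(-(-120)*(-1) + 13/((-8*(-1)))) = 486*(-15*8 + 13/8) = 486*(-120 + 13*(⅛)) = 486*(-120 + 13/8) = 486*(-947/8) = -230121/4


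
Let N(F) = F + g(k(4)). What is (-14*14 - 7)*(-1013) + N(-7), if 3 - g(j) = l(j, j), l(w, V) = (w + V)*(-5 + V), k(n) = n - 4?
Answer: 205635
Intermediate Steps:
k(n) = -4 + n
l(w, V) = (-5 + V)*(V + w) (l(w, V) = (V + w)*(-5 + V) = (-5 + V)*(V + w))
g(j) = 3 - 2*j² + 10*j (g(j) = 3 - (j² - 5*j - 5*j + j*j) = 3 - (j² - 5*j - 5*j + j²) = 3 - (-10*j + 2*j²) = 3 + (-2*j² + 10*j) = 3 - 2*j² + 10*j)
N(F) = 3 + F (N(F) = F + (3 - 2*(-4 + 4)² + 10*(-4 + 4)) = F + (3 - 2*0² + 10*0) = F + (3 - 2*0 + 0) = F + (3 + 0 + 0) = F + 3 = 3 + F)
(-14*14 - 7)*(-1013) + N(-7) = (-14*14 - 7)*(-1013) + (3 - 7) = (-196 - 7)*(-1013) - 4 = -203*(-1013) - 4 = 205639 - 4 = 205635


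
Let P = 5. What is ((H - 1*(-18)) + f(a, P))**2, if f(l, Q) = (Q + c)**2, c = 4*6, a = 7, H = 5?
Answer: 746496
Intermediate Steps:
c = 24
f(l, Q) = (24 + Q)**2 (f(l, Q) = (Q + 24)**2 = (24 + Q)**2)
((H - 1*(-18)) + f(a, P))**2 = ((5 - 1*(-18)) + (24 + 5)**2)**2 = ((5 + 18) + 29**2)**2 = (23 + 841)**2 = 864**2 = 746496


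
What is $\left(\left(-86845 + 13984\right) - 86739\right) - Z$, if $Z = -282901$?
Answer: $123301$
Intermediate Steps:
$\left(\left(-86845 + 13984\right) - 86739\right) - Z = \left(\left(-86845 + 13984\right) - 86739\right) - -282901 = \left(-72861 - 86739\right) + 282901 = -159600 + 282901 = 123301$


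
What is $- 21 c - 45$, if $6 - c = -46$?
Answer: $-1137$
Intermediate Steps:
$c = 52$ ($c = 6 - -46 = 6 + 46 = 52$)
$- 21 c - 45 = \left(-21\right) 52 - 45 = -1092 - 45 = -1137$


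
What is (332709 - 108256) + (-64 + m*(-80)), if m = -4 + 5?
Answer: 224309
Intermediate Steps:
m = 1
(332709 - 108256) + (-64 + m*(-80)) = (332709 - 108256) + (-64 + 1*(-80)) = 224453 + (-64 - 80) = 224453 - 144 = 224309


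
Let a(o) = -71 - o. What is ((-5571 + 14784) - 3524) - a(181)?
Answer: 5941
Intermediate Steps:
((-5571 + 14784) - 3524) - a(181) = ((-5571 + 14784) - 3524) - (-71 - 1*181) = (9213 - 3524) - (-71 - 181) = 5689 - 1*(-252) = 5689 + 252 = 5941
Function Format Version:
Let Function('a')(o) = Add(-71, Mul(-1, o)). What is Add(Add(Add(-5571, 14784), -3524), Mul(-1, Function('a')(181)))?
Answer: 5941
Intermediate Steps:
Add(Add(Add(-5571, 14784), -3524), Mul(-1, Function('a')(181))) = Add(Add(Add(-5571, 14784), -3524), Mul(-1, Add(-71, Mul(-1, 181)))) = Add(Add(9213, -3524), Mul(-1, Add(-71, -181))) = Add(5689, Mul(-1, -252)) = Add(5689, 252) = 5941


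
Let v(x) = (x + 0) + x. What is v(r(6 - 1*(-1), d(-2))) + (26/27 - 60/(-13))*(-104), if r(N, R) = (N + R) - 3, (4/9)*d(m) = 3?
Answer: -30167/54 ≈ -558.65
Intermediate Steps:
d(m) = 27/4 (d(m) = (9/4)*3 = 27/4)
r(N, R) = -3 + N + R
v(x) = 2*x (v(x) = x + x = 2*x)
v(r(6 - 1*(-1), d(-2))) + (26/27 - 60/(-13))*(-104) = 2*(-3 + (6 - 1*(-1)) + 27/4) + (26/27 - 60/(-13))*(-104) = 2*(-3 + (6 + 1) + 27/4) + (26*(1/27) - 60*(-1/13))*(-104) = 2*(-3 + 7 + 27/4) + (26/27 + 60/13)*(-104) = 2*(43/4) + (1958/351)*(-104) = 43/2 - 15664/27 = -30167/54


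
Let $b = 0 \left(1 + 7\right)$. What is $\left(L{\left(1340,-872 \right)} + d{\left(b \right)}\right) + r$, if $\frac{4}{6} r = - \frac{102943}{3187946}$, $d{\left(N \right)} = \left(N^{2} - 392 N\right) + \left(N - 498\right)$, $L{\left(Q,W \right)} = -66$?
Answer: $- \frac{3596311917}{6375892} \approx -564.05$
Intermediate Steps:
$b = 0$ ($b = 0 \cdot 8 = 0$)
$d{\left(N \right)} = -498 + N^{2} - 391 N$ ($d{\left(N \right)} = \left(N^{2} - 392 N\right) + \left(-498 + N\right) = -498 + N^{2} - 391 N$)
$r = - \frac{308829}{6375892}$ ($r = \frac{3 \left(- \frac{102943}{3187946}\right)}{2} = \frac{3 \left(\left(-102943\right) \frac{1}{3187946}\right)}{2} = \frac{3}{2} \left(- \frac{102943}{3187946}\right) = - \frac{308829}{6375892} \approx -0.048437$)
$\left(L{\left(1340,-872 \right)} + d{\left(b \right)}\right) + r = \left(-66 - \left(498 - 0^{2}\right)\right) - \frac{308829}{6375892} = \left(-66 + \left(-498 + 0 + 0\right)\right) - \frac{308829}{6375892} = \left(-66 - 498\right) - \frac{308829}{6375892} = -564 - \frac{308829}{6375892} = - \frac{3596311917}{6375892}$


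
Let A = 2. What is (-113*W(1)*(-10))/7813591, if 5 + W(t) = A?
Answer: -3390/7813591 ≈ -0.00043386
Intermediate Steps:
W(t) = -3 (W(t) = -5 + 2 = -3)
(-113*W(1)*(-10))/7813591 = (-113*(-3)*(-10))/7813591 = (339*(-10))*(1/7813591) = -3390*1/7813591 = -3390/7813591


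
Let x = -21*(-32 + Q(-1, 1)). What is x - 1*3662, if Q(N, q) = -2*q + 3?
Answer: -3011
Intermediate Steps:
Q(N, q) = 3 - 2*q
x = 651 (x = -21*(-32 + (3 - 2*1)) = -21*(-32 + (3 - 2)) = -21*(-32 + 1) = -21*(-31) = 651)
x - 1*3662 = 651 - 1*3662 = 651 - 3662 = -3011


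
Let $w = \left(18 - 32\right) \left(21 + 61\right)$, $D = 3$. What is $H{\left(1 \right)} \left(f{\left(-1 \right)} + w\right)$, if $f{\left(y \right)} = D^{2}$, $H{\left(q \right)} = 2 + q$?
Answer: $-3417$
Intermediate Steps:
$f{\left(y \right)} = 9$ ($f{\left(y \right)} = 3^{2} = 9$)
$w = -1148$ ($w = \left(-14\right) 82 = -1148$)
$H{\left(1 \right)} \left(f{\left(-1 \right)} + w\right) = \left(2 + 1\right) \left(9 - 1148\right) = 3 \left(-1139\right) = -3417$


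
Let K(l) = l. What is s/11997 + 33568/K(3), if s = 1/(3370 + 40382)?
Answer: 5873199876865/524892744 ≈ 11189.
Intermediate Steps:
s = 1/43752 ≈ 2.2856e-5
s/11997 + 33568/K(3) = (1/43752)/11997 + 33568/3 = (1/43752)*(1/11997) + 33568*(⅓) = 1/524892744 + 33568/3 = 5873199876865/524892744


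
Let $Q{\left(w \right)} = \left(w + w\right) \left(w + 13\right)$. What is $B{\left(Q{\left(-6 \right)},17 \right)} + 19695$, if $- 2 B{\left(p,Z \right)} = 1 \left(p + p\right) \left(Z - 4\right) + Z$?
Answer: $\frac{41557}{2} \approx 20779.0$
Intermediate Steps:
$Q{\left(w \right)} = 2 w \left(13 + w\right)$
$B{\left(p,Z \right)} = - \frac{Z}{2} - p \left(-4 + Z\right)$ ($B{\left(p,Z \right)} = - \frac{1 \left(p + p\right) \left(Z - 4\right) + Z}{2} = - \frac{1 \cdot 2 p \left(-4 + Z\right) + Z}{2} = - \frac{2 p \left(-4 + Z\right) + Z}{2} = - \frac{Z + 2 p \left(-4 + Z\right)}{2} = - \frac{Z}{2} - p \left(-4 + Z\right)$)
$B{\left(Q{\left(-6 \right)},17 \right)} + 19695 = \left(4 \cdot 2 \left(-6\right) \left(13 - 6\right) - \frac{17}{2} - 17 \cdot 2 \left(-6\right) \left(13 - 6\right)\right) + 19695 = \left(4 \cdot 2 \left(-6\right) 7 - \frac{17}{2} - 17 \cdot 2 \left(-6\right) 7\right) + 19695 = \left(4 \left(-84\right) - \frac{17}{2} - 17 \left(-84\right)\right) + 19695 = \left(-336 - \frac{17}{2} + 1428\right) + 19695 = \frac{2167}{2} + 19695 = \frac{41557}{2}$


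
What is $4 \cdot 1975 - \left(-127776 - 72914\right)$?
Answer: $208590$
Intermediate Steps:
$4 \cdot 1975 - \left(-127776 - 72914\right) = 7900 - -200690 = 7900 + 200690 = 208590$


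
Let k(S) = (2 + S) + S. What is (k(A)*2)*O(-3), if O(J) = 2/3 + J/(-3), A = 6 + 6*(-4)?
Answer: -340/3 ≈ -113.33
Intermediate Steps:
A = -18 (A = 6 - 24 = -18)
k(S) = 2 + 2*S
O(J) = ⅔ - J/3 (O(J) = 2*(⅓) + J*(-⅓) = ⅔ - J/3)
(k(A)*2)*O(-3) = ((2 + 2*(-18))*2)*(⅔ - ⅓*(-3)) = ((2 - 36)*2)*(⅔ + 1) = -34*2*(5/3) = -68*5/3 = -340/3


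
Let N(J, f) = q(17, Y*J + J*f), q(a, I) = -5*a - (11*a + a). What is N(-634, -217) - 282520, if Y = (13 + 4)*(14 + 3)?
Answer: -282809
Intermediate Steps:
Y = 289 (Y = 17*17 = 289)
q(a, I) = -17*a (q(a, I) = -5*a - 12*a = -17*a)
N(J, f) = -289 (N(J, f) = -17*17 = -289)
N(-634, -217) - 282520 = -289 - 282520 = -282809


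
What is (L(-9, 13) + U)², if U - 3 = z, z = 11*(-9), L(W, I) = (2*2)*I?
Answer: 1936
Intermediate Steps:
L(W, I) = 4*I
z = -99
U = -96 (U = 3 - 99 = -96)
(L(-9, 13) + U)² = (4*13 - 96)² = (52 - 96)² = (-44)² = 1936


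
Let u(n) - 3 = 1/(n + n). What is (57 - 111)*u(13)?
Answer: -2133/13 ≈ -164.08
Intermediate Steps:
u(n) = 3 + 1/(2*n) (u(n) = 3 + 1/(n + n) = 3 + 1/(2*n))
(57 - 111)*u(13) = (57 - 111)*(3 + (½)/13) = -54*(3 + (½)*(1/13)) = -54*(3 + 1/26) = -54*79/26 = -2133/13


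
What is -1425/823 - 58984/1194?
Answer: -25122641/491331 ≈ -51.132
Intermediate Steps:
-1425/823 - 58984/1194 = -1425*1/823 - 58984/1194 = -1425/823 - 202*146/597 = -1425/823 - 29492/597 = -25122641/491331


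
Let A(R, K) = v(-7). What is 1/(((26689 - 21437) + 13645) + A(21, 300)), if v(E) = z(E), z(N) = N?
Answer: 1/18890 ≈ 5.2938e-5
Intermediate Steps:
v(E) = E
A(R, K) = -7
1/(((26689 - 21437) + 13645) + A(21, 300)) = 1/(((26689 - 21437) + 13645) - 7) = 1/((5252 + 13645) - 7) = 1/(18897 - 7) = 1/18890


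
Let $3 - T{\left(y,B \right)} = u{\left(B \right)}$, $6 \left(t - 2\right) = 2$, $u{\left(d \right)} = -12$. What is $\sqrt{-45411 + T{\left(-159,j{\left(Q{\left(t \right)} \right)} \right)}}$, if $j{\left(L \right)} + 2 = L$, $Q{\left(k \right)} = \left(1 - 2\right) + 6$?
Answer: $6 i \sqrt{1261} \approx 213.06 i$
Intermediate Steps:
$t = \frac{7}{3}$ ($t = 2 + \frac{1}{6} \cdot 2 = 2 + \frac{1}{3} = \frac{7}{3} \approx 2.3333$)
$Q{\left(k \right)} = 5$ ($Q{\left(k \right)} = -1 + 6 = 5$)
$j{\left(L \right)} = -2 + L$
$T{\left(y,B \right)} = 15$ ($T{\left(y,B \right)} = 3 - -12 = 3 + 12 = 15$)
$\sqrt{-45411 + T{\left(-159,j{\left(Q{\left(t \right)} \right)} \right)}} = \sqrt{-45411 + 15} = \sqrt{-45396} = 6 i \sqrt{1261}$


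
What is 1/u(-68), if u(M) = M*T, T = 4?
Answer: -1/272 ≈ -0.0036765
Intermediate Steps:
u(M) = 4*M (u(M) = M*4 = 4*M)
1/u(-68) = 1/(4*(-68)) = 1/(-272) = -1/272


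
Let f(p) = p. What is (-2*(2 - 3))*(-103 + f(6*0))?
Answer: -206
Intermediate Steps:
(-2*(2 - 3))*(-103 + f(6*0)) = (-2*(2 - 3))*(-103 + 6*0) = (-2*(-1))*(-103 + 0) = 2*(-103) = -206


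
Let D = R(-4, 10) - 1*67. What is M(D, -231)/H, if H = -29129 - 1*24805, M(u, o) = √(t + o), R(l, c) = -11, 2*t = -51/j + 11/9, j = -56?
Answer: -I*√1622411/4530456 ≈ -0.00028115*I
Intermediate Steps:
t = 1075/1008 (t = (-51/(-56) + 11/9)/2 = (-51*(-1/56) + 11*(⅑))/2 = (51/56 + 11/9)/2 = (½)*(1075/504) = 1075/1008 ≈ 1.0665)
D = -78 (D = -11 - 1*67 = -11 - 67 = -78)
M(u, o) = √(1075/1008 + o)
H = -53934 (H = -29129 - 24805 = -53934)
M(D, -231)/H = (√(7525 + 7056*(-231))/84)/(-53934) = (√(7525 - 1629936)/84)*(-1/53934) = (√(-1622411)/84)*(-1/53934) = ((I*√1622411)/84)*(-1/53934) = (I*√1622411/84)*(-1/53934) = -I*√1622411/4530456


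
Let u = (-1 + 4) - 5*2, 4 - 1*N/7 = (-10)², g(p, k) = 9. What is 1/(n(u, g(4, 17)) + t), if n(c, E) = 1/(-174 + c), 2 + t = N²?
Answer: 181/81736341 ≈ 2.2144e-6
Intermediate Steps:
N = -672 (N = 28 - 7*(-10)² = 28 - 7*100 = 28 - 700 = -672)
u = -7 (u = 3 - 10 = -7)
t = 451582 (t = -2 + (-672)² = -2 + 451584 = 451582)
1/(n(u, g(4, 17)) + t) = 1/(1/(-174 - 7) + 451582) = 1/(1/(-181) + 451582) = 1/(-1/181 + 451582) = 1/(81736341/181) = 181/81736341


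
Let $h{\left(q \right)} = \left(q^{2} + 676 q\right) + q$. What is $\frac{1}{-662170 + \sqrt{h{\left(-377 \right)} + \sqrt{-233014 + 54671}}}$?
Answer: $- \frac{1}{662170 - \sqrt{-113100 + i \sqrt{178343}}} \approx -1.5102 \cdot 10^{-6} - 7.67 \cdot 10^{-10} i$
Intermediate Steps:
$h{\left(q \right)} = q^{2} + 677 q$
$\frac{1}{-662170 + \sqrt{h{\left(-377 \right)} + \sqrt{-233014 + 54671}}} = \frac{1}{-662170 + \sqrt{- 377 \left(677 - 377\right) + \sqrt{-233014 + 54671}}} = \frac{1}{-662170 + \sqrt{\left(-377\right) 300 + \sqrt{-178343}}} = \frac{1}{-662170 + \sqrt{-113100 + i \sqrt{178343}}}$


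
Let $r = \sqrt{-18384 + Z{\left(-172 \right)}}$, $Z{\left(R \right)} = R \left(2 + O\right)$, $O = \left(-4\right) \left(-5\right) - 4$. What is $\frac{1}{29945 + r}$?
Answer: $\frac{5989}{179344901} - \frac{2 i \sqrt{5370}}{896724505} \approx 3.3394 \cdot 10^{-5} - 1.6344 \cdot 10^{-7} i$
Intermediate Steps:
$O = 16$ ($O = 20 - 4 = 16$)
$Z{\left(R \right)} = 18 R$ ($Z{\left(R \right)} = R \left(2 + 16\right) = R 18 = 18 R$)
$r = 2 i \sqrt{5370}$ ($r = \sqrt{-18384 + 18 \left(-172\right)} = \sqrt{-18384 - 3096} = \sqrt{-21480} = 2 i \sqrt{5370} \approx 146.56 i$)
$\frac{1}{29945 + r} = \frac{1}{29945 + 2 i \sqrt{5370}}$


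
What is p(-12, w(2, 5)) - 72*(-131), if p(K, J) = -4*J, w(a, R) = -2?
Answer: 9440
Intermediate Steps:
p(-12, w(2, 5)) - 72*(-131) = -4*(-2) - 72*(-131) = 8 + 9432 = 9440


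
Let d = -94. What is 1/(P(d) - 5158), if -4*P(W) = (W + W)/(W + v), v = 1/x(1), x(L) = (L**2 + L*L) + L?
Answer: -281/1449539 ≈ -0.00019385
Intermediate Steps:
x(L) = L + 2*L**2 (x(L) = (L**2 + L**2) + L = 2*L**2 + L = L + 2*L**2)
v = 1/3 (v = 1/(1*(1 + 2*1)) = 1/(1*(1 + 2)) = 1/(1*3) = 1/3 ≈ 0.33333)
P(W) = -W/(2*(1/3 + W)) (P(W) = -(W + W)/(4*(W + 1/3)) = -2*W/(4*(1/3 + W)) = -W/(2*(1/3 + W)))
1/(P(d) - 5158) = 1/(-3*(-94)/(2 + 6*(-94)) - 5158) = 1/(-3*(-94)/(2 - 564) - 5158) = 1/(-3*(-94)/(-562) - 5158) = 1/(-3*(-94)*(-1/562) - 5158) = 1/(-141/281 - 5158) = 1/(-1449539/281) = -281/1449539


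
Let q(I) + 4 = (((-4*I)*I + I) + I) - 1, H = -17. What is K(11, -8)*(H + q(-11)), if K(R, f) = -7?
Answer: 3696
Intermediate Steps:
q(I) = -5 - 4*I² + 2*I (q(I) = -4 + ((((-4*I)*I + I) + I) - 1) = -4 + (((-4*I² + I) + I) - 1) = -4 + (((I - 4*I²) + I) - 1) = -4 + ((-4*I² + 2*I) - 1) = -4 + (-1 - 4*I² + 2*I) = -5 - 4*I² + 2*I)
K(11, -8)*(H + q(-11)) = -7*(-17 + (-5 - 4*(-11)² + 2*(-11))) = -7*(-17 + (-5 - 4*121 - 22)) = -7*(-17 + (-5 - 484 - 22)) = -7*(-17 - 511) = -7*(-528) = 3696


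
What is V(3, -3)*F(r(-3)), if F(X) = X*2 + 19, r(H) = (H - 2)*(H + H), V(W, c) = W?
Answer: 237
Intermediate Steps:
r(H) = 2*H*(-2 + H) (r(H) = (-2 + H)*(2*H) = 2*H*(-2 + H))
F(X) = 19 + 2*X (F(X) = 2*X + 19 = 19 + 2*X)
V(3, -3)*F(r(-3)) = 3*(19 + 2*(2*(-3)*(-2 - 3))) = 3*(19 + 2*(2*(-3)*(-5))) = 3*(19 + 2*30) = 3*(19 + 60) = 3*79 = 237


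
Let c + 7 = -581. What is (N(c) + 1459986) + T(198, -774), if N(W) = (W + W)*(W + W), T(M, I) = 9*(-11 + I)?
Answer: 2835897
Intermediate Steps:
c = -588 (c = -7 - 581 = -588)
T(M, I) = -99 + 9*I
N(W) = 4*W² (N(W) = (2*W)*(2*W) = 4*W²)
(N(c) + 1459986) + T(198, -774) = (4*(-588)² + 1459986) + (-99 + 9*(-774)) = (4*345744 + 1459986) + (-99 - 6966) = (1382976 + 1459986) - 7065 = 2842962 - 7065 = 2835897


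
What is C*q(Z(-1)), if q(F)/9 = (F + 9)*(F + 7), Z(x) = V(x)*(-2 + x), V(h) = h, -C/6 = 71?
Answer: -460080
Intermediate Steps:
C = -426 (C = -6*71 = -426)
Z(x) = x*(-2 + x)
q(F) = 9*(7 + F)*(9 + F) (q(F) = 9*((F + 9)*(F + 7)) = 9*((9 + F)*(7 + F)) = 9*((7 + F)*(9 + F)) = 9*(7 + F)*(9 + F))
C*q(Z(-1)) = -426*(567 + 9*(-(-2 - 1))² + 144*(-(-2 - 1))) = -426*(567 + 9*(-1*(-3))² + 144*(-1*(-3))) = -426*(567 + 9*3² + 144*3) = -426*(567 + 9*9 + 432) = -426*(567 + 81 + 432) = -426*1080 = -460080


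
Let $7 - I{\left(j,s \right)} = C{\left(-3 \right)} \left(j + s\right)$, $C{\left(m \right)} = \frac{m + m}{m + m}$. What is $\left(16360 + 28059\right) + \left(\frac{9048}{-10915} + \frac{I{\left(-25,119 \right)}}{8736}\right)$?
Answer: $\frac{1411808152809}{31784480} \approx 44418.0$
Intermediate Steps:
$C{\left(m \right)} = 1$ ($C{\left(m \right)} = \frac{2 m}{2 m} = 2 m \frac{1}{2 m} = 1$)
$I{\left(j,s \right)} = 7 - j - s$ ($I{\left(j,s \right)} = 7 - 1 \left(j + s\right) = 7 - \left(j + s\right) = 7 - j - s$)
$\left(16360 + 28059\right) + \left(\frac{9048}{-10915} + \frac{I{\left(-25,119 \right)}}{8736}\right) = \left(16360 + 28059\right) + \left(\frac{9048}{-10915} + \frac{7 - -25 - 119}{8736}\right) = 44419 + \left(9048 \left(- \frac{1}{10915}\right) + \left(7 + 25 - 119\right) \frac{1}{8736}\right) = 44419 - \frac{26664311}{31784480} = \frac{1411808152809}{31784480}$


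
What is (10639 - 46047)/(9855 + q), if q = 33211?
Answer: -17704/21533 ≈ -0.82218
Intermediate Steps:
(10639 - 46047)/(9855 + q) = (10639 - 46047)/(9855 + 33211) = -35408/43066 = -35408*1/43066 = -17704/21533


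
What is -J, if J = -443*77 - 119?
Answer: 34230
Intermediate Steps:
J = -34230 (J = -34111 - 119 = -34230)
-J = -1*(-34230) = 34230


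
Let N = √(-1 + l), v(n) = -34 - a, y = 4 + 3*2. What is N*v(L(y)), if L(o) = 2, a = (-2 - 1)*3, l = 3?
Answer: -25*√2 ≈ -35.355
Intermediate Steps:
a = -9 (a = -3*3 = -9)
y = 10 (y = 4 + 6 = 10)
v(n) = -25 (v(n) = -34 - 1*(-9) = -34 + 9 = -25)
N = √2 (N = √(-1 + 3) = √2 ≈ 1.4142)
N*v(L(y)) = √2*(-25) = -25*√2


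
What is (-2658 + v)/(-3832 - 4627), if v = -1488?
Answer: 4146/8459 ≈ 0.49013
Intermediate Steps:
(-2658 + v)/(-3832 - 4627) = (-2658 - 1488)/(-3832 - 4627) = -4146/(-8459) = -4146*(-1/8459) = 4146/8459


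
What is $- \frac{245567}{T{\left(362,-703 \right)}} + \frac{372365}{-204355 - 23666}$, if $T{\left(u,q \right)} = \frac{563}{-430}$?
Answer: $\frac{24077396508515}{128375823} \approx 1.8755 \cdot 10^{5}$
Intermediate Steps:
$T{\left(u,q \right)} = - \frac{563}{430}$ ($T{\left(u,q \right)} = 563 \left(- \frac{1}{430}\right) = - \frac{563}{430}$)
$- \frac{245567}{T{\left(362,-703 \right)}} + \frac{372365}{-204355 - 23666} = - \frac{245567}{- \frac{563}{430}} + \frac{372365}{-204355 - 23666} = \left(-245567\right) \left(- \frac{430}{563}\right) + \frac{372365}{-204355 - 23666} = \frac{105593810}{563} + \frac{372365}{-228021} = \frac{105593810}{563} + 372365 \left(- \frac{1}{228021}\right) = \frac{105593810}{563} - \frac{372365}{228021} = \frac{24077396508515}{128375823}$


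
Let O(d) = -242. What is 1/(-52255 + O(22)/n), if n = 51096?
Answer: -25548/1335010861 ≈ -1.9137e-5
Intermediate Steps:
1/(-52255 + O(22)/n) = 1/(-52255 - 242/51096) = 1/(-52255 - 242*1/51096) = 1/(-52255 - 121/25548) = 1/(-1335010861/25548) = -25548/1335010861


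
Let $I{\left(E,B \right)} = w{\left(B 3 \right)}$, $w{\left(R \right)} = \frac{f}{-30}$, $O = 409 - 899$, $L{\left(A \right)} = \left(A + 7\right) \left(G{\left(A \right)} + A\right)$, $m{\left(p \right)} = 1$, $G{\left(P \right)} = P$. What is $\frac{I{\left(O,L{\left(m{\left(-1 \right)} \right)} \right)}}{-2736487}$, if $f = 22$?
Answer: $\frac{11}{41047305} \approx 2.6798 \cdot 10^{-7}$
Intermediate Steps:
$L{\left(A \right)} = 2 A \left(7 + A\right)$ ($L{\left(A \right)} = \left(A + 7\right) \left(A + A\right) = \left(7 + A\right) 2 A = 2 A \left(7 + A\right)$)
$O = -490$
$w{\left(R \right)} = - \frac{11}{15}$ ($w{\left(R \right)} = \frac{22}{-30} = 22 \left(- \frac{1}{30}\right) = - \frac{11}{15}$)
$I{\left(E,B \right)} = - \frac{11}{15}$
$\frac{I{\left(O,L{\left(m{\left(-1 \right)} \right)} \right)}}{-2736487} = - \frac{11}{15 \left(-2736487\right)} = \left(- \frac{11}{15}\right) \left(- \frac{1}{2736487}\right) = \frac{11}{41047305}$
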